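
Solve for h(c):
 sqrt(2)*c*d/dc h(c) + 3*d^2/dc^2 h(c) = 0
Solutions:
 h(c) = C1 + C2*erf(2^(3/4)*sqrt(3)*c/6)


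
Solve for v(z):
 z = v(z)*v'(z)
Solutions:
 v(z) = -sqrt(C1 + z^2)
 v(z) = sqrt(C1 + z^2)


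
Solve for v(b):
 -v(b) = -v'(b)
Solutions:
 v(b) = C1*exp(b)


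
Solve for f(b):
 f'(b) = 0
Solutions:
 f(b) = C1


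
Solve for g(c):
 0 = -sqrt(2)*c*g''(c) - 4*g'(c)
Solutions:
 g(c) = C1 + C2*c^(1 - 2*sqrt(2))


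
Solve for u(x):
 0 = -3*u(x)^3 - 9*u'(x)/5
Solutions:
 u(x) = -sqrt(6)*sqrt(-1/(C1 - 5*x))/2
 u(x) = sqrt(6)*sqrt(-1/(C1 - 5*x))/2


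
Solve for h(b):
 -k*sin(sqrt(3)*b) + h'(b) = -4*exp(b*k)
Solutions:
 h(b) = C1 - sqrt(3)*k*cos(sqrt(3)*b)/3 - 4*exp(b*k)/k


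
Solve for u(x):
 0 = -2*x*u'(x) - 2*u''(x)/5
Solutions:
 u(x) = C1 + C2*erf(sqrt(10)*x/2)


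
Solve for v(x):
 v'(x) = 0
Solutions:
 v(x) = C1


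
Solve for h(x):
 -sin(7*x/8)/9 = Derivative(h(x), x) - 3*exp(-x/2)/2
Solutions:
 h(x) = C1 + 8*cos(7*x/8)/63 - 3*exp(-x/2)


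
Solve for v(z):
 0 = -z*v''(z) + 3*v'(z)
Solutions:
 v(z) = C1 + C2*z^4


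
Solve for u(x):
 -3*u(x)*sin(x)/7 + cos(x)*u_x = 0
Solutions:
 u(x) = C1/cos(x)^(3/7)


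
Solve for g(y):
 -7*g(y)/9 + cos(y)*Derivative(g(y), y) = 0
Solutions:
 g(y) = C1*(sin(y) + 1)^(7/18)/(sin(y) - 1)^(7/18)


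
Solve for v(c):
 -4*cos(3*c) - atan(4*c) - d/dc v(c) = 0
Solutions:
 v(c) = C1 - c*atan(4*c) + log(16*c^2 + 1)/8 - 4*sin(3*c)/3


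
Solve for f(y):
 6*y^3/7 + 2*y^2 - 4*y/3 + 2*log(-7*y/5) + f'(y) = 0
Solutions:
 f(y) = C1 - 3*y^4/14 - 2*y^3/3 + 2*y^2/3 - 2*y*log(-y) + 2*y*(-log(7) + 1 + log(5))


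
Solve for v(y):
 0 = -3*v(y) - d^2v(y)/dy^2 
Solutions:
 v(y) = C1*sin(sqrt(3)*y) + C2*cos(sqrt(3)*y)


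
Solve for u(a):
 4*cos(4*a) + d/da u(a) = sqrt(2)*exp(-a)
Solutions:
 u(a) = C1 - sin(4*a) - sqrt(2)*exp(-a)


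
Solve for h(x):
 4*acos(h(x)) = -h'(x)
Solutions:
 Integral(1/acos(_y), (_y, h(x))) = C1 - 4*x


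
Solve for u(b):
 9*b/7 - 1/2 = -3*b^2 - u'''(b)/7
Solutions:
 u(b) = C1 + C2*b + C3*b^2 - 7*b^5/20 - 3*b^4/8 + 7*b^3/12


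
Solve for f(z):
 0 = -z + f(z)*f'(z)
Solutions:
 f(z) = -sqrt(C1 + z^2)
 f(z) = sqrt(C1 + z^2)


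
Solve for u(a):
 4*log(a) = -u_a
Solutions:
 u(a) = C1 - 4*a*log(a) + 4*a


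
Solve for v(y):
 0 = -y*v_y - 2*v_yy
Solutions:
 v(y) = C1 + C2*erf(y/2)


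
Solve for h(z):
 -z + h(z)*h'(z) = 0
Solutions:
 h(z) = -sqrt(C1 + z^2)
 h(z) = sqrt(C1 + z^2)


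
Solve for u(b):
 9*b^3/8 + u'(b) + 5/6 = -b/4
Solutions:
 u(b) = C1 - 9*b^4/32 - b^2/8 - 5*b/6


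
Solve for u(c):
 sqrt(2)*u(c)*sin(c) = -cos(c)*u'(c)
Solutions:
 u(c) = C1*cos(c)^(sqrt(2))


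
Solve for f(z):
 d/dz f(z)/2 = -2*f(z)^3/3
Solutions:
 f(z) = -sqrt(6)*sqrt(-1/(C1 - 4*z))/2
 f(z) = sqrt(6)*sqrt(-1/(C1 - 4*z))/2


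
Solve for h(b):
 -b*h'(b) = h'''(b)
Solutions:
 h(b) = C1 + Integral(C2*airyai(-b) + C3*airybi(-b), b)


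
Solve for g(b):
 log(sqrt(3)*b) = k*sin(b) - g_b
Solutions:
 g(b) = C1 - b*log(b) - b*log(3)/2 + b - k*cos(b)


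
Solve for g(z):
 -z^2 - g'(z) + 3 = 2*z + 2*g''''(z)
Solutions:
 g(z) = C1 + C4*exp(-2^(2/3)*z/2) - z^3/3 - z^2 + 3*z + (C2*sin(2^(2/3)*sqrt(3)*z/4) + C3*cos(2^(2/3)*sqrt(3)*z/4))*exp(2^(2/3)*z/4)


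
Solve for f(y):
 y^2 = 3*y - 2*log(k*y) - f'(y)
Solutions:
 f(y) = C1 - y^3/3 + 3*y^2/2 - 2*y*log(k*y) + 2*y


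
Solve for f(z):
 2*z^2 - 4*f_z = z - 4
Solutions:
 f(z) = C1 + z^3/6 - z^2/8 + z


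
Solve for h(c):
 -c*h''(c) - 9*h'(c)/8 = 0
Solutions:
 h(c) = C1 + C2/c^(1/8)


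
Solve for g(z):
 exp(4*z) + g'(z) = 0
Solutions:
 g(z) = C1 - exp(4*z)/4


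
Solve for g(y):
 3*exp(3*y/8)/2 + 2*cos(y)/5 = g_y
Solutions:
 g(y) = C1 + 4*exp(3*y/8) + 2*sin(y)/5


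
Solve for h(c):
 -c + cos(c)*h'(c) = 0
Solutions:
 h(c) = C1 + Integral(c/cos(c), c)


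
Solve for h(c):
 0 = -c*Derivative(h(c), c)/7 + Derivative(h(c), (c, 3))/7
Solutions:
 h(c) = C1 + Integral(C2*airyai(c) + C3*airybi(c), c)


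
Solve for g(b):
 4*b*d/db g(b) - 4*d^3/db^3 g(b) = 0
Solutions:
 g(b) = C1 + Integral(C2*airyai(b) + C3*airybi(b), b)


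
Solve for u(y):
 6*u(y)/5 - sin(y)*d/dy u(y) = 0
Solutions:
 u(y) = C1*(cos(y) - 1)^(3/5)/(cos(y) + 1)^(3/5)


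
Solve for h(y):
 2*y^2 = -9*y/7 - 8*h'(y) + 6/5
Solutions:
 h(y) = C1 - y^3/12 - 9*y^2/112 + 3*y/20


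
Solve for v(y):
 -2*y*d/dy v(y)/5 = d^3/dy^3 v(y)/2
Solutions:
 v(y) = C1 + Integral(C2*airyai(-10^(2/3)*y/5) + C3*airybi(-10^(2/3)*y/5), y)


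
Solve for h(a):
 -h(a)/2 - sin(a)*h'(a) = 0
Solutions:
 h(a) = C1*(cos(a) + 1)^(1/4)/(cos(a) - 1)^(1/4)


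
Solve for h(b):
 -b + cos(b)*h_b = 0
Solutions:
 h(b) = C1 + Integral(b/cos(b), b)


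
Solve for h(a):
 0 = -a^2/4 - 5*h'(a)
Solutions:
 h(a) = C1 - a^3/60


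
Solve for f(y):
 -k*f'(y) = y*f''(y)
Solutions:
 f(y) = C1 + y^(1 - re(k))*(C2*sin(log(y)*Abs(im(k))) + C3*cos(log(y)*im(k)))


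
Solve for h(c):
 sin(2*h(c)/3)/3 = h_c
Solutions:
 -c/3 + 3*log(cos(2*h(c)/3) - 1)/4 - 3*log(cos(2*h(c)/3) + 1)/4 = C1


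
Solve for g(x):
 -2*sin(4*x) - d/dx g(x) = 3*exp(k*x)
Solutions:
 g(x) = C1 + cos(4*x)/2 - 3*exp(k*x)/k


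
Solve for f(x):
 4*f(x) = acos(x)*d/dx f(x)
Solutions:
 f(x) = C1*exp(4*Integral(1/acos(x), x))


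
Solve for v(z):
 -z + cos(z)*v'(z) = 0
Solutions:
 v(z) = C1 + Integral(z/cos(z), z)


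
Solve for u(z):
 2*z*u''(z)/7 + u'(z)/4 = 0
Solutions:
 u(z) = C1 + C2*z^(1/8)


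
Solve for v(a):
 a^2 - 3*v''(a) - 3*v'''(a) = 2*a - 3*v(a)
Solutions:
 v(a) = C1*exp(-a*(2*2^(1/3)/(3*sqrt(69) + 25)^(1/3) + 4 + 2^(2/3)*(3*sqrt(69) + 25)^(1/3))/12)*sin(2^(1/3)*sqrt(3)*a*(-2^(1/3)*(3*sqrt(69) + 25)^(1/3) + 2/(3*sqrt(69) + 25)^(1/3))/12) + C2*exp(-a*(2*2^(1/3)/(3*sqrt(69) + 25)^(1/3) + 4 + 2^(2/3)*(3*sqrt(69) + 25)^(1/3))/12)*cos(2^(1/3)*sqrt(3)*a*(-2^(1/3)*(3*sqrt(69) + 25)^(1/3) + 2/(3*sqrt(69) + 25)^(1/3))/12) + C3*exp(a*(-2 + 2*2^(1/3)/(3*sqrt(69) + 25)^(1/3) + 2^(2/3)*(3*sqrt(69) + 25)^(1/3))/6) - a^2/3 + 2*a/3 - 2/3


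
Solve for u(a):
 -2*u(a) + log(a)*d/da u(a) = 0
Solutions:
 u(a) = C1*exp(2*li(a))


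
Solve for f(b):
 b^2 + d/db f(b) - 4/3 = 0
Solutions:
 f(b) = C1 - b^3/3 + 4*b/3


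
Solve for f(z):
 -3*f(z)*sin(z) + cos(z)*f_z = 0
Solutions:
 f(z) = C1/cos(z)^3


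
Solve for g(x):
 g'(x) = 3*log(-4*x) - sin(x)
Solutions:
 g(x) = C1 + 3*x*log(-x) - 3*x + 6*x*log(2) + cos(x)


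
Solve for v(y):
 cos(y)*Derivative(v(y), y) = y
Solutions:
 v(y) = C1 + Integral(y/cos(y), y)


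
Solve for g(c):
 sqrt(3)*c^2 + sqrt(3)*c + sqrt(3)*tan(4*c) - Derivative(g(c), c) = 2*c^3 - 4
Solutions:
 g(c) = C1 - c^4/2 + sqrt(3)*c^3/3 + sqrt(3)*c^2/2 + 4*c - sqrt(3)*log(cos(4*c))/4


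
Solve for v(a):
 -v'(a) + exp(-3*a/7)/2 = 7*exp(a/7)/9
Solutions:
 v(a) = C1 - 49*exp(a/7)/9 - 7*exp(-3*a/7)/6


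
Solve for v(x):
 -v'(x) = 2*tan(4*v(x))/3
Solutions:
 v(x) = -asin(C1*exp(-8*x/3))/4 + pi/4
 v(x) = asin(C1*exp(-8*x/3))/4


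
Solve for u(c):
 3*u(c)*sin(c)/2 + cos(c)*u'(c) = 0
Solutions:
 u(c) = C1*cos(c)^(3/2)


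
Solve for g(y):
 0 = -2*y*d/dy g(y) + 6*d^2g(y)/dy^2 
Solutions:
 g(y) = C1 + C2*erfi(sqrt(6)*y/6)


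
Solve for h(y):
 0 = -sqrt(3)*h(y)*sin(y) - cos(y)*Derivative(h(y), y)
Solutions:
 h(y) = C1*cos(y)^(sqrt(3))


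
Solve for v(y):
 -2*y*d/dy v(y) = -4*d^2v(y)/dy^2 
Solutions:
 v(y) = C1 + C2*erfi(y/2)


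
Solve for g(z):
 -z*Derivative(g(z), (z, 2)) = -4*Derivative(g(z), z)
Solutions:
 g(z) = C1 + C2*z^5


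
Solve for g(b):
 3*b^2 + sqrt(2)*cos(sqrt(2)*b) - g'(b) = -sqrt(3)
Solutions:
 g(b) = C1 + b^3 + sqrt(3)*b + sin(sqrt(2)*b)


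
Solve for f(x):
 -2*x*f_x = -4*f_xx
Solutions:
 f(x) = C1 + C2*erfi(x/2)


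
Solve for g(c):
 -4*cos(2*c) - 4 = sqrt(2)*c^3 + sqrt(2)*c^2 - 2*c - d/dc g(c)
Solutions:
 g(c) = C1 + sqrt(2)*c^4/4 + sqrt(2)*c^3/3 - c^2 + 4*c + 4*sin(c)*cos(c)


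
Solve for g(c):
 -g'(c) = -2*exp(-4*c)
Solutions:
 g(c) = C1 - exp(-4*c)/2


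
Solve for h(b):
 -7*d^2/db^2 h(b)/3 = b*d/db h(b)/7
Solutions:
 h(b) = C1 + C2*erf(sqrt(6)*b/14)


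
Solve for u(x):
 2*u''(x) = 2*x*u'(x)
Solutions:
 u(x) = C1 + C2*erfi(sqrt(2)*x/2)


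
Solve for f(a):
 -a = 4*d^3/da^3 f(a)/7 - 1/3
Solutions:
 f(a) = C1 + C2*a + C3*a^2 - 7*a^4/96 + 7*a^3/72


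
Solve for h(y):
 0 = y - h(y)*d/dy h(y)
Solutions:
 h(y) = -sqrt(C1 + y^2)
 h(y) = sqrt(C1 + y^2)


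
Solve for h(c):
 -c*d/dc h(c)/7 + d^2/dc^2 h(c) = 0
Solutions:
 h(c) = C1 + C2*erfi(sqrt(14)*c/14)


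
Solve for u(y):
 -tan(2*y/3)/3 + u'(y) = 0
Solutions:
 u(y) = C1 - log(cos(2*y/3))/2


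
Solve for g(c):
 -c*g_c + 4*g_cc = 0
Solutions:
 g(c) = C1 + C2*erfi(sqrt(2)*c/4)


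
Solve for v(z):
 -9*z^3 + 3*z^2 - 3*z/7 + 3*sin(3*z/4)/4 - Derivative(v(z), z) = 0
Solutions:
 v(z) = C1 - 9*z^4/4 + z^3 - 3*z^2/14 - cos(3*z/4)


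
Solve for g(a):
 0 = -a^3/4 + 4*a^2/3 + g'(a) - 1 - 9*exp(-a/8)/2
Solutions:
 g(a) = C1 + a^4/16 - 4*a^3/9 + a - 36*exp(-a/8)


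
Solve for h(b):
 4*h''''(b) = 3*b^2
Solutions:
 h(b) = C1 + C2*b + C3*b^2 + C4*b^3 + b^6/480


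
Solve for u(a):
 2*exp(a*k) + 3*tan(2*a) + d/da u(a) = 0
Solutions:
 u(a) = C1 - 2*Piecewise((exp(a*k)/k, Ne(k, 0)), (a, True)) + 3*log(cos(2*a))/2


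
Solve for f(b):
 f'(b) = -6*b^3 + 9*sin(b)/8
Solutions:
 f(b) = C1 - 3*b^4/2 - 9*cos(b)/8


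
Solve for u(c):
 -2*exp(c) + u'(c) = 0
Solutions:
 u(c) = C1 + 2*exp(c)


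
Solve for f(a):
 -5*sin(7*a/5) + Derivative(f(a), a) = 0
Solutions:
 f(a) = C1 - 25*cos(7*a/5)/7


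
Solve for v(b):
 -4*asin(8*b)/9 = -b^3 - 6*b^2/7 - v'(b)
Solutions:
 v(b) = C1 - b^4/4 - 2*b^3/7 + 4*b*asin(8*b)/9 + sqrt(1 - 64*b^2)/18


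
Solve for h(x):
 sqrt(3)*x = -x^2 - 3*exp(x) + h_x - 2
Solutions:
 h(x) = C1 + x^3/3 + sqrt(3)*x^2/2 + 2*x + 3*exp(x)


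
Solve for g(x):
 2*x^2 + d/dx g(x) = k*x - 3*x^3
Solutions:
 g(x) = C1 + k*x^2/2 - 3*x^4/4 - 2*x^3/3


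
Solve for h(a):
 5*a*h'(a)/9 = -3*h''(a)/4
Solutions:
 h(a) = C1 + C2*erf(sqrt(30)*a/9)


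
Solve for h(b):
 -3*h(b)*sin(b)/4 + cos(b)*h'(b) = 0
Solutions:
 h(b) = C1/cos(b)^(3/4)


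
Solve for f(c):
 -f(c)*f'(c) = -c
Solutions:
 f(c) = -sqrt(C1 + c^2)
 f(c) = sqrt(C1 + c^2)


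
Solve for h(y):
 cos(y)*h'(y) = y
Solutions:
 h(y) = C1 + Integral(y/cos(y), y)


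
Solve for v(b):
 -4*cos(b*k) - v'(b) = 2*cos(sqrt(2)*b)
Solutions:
 v(b) = C1 - sqrt(2)*sin(sqrt(2)*b) - 4*sin(b*k)/k


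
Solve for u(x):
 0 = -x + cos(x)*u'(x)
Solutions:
 u(x) = C1 + Integral(x/cos(x), x)


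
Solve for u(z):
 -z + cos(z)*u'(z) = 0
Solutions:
 u(z) = C1 + Integral(z/cos(z), z)


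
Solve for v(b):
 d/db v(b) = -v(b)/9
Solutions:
 v(b) = C1*exp(-b/9)


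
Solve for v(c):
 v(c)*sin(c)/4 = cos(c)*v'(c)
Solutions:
 v(c) = C1/cos(c)^(1/4)


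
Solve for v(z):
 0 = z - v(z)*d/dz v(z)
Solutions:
 v(z) = -sqrt(C1 + z^2)
 v(z) = sqrt(C1 + z^2)


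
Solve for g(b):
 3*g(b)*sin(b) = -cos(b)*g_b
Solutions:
 g(b) = C1*cos(b)^3


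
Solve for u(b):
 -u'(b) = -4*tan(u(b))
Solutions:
 u(b) = pi - asin(C1*exp(4*b))
 u(b) = asin(C1*exp(4*b))


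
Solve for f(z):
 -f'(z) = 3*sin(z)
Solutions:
 f(z) = C1 + 3*cos(z)


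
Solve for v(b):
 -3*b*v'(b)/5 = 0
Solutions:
 v(b) = C1


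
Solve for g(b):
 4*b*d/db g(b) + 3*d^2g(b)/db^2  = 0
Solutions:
 g(b) = C1 + C2*erf(sqrt(6)*b/3)


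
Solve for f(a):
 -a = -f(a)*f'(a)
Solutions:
 f(a) = -sqrt(C1 + a^2)
 f(a) = sqrt(C1 + a^2)


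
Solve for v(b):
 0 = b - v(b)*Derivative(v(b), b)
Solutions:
 v(b) = -sqrt(C1 + b^2)
 v(b) = sqrt(C1 + b^2)


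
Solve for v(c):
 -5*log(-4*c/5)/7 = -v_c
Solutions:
 v(c) = C1 + 5*c*log(-c)/7 + 5*c*(-log(5) - 1 + 2*log(2))/7


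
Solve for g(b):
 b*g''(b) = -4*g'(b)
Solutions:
 g(b) = C1 + C2/b^3


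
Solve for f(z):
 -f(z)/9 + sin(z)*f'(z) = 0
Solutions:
 f(z) = C1*(cos(z) - 1)^(1/18)/(cos(z) + 1)^(1/18)


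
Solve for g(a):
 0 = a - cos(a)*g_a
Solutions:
 g(a) = C1 + Integral(a/cos(a), a)


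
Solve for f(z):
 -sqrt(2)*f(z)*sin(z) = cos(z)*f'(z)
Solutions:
 f(z) = C1*cos(z)^(sqrt(2))


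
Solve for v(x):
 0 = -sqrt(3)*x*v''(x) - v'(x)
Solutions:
 v(x) = C1 + C2*x^(1 - sqrt(3)/3)


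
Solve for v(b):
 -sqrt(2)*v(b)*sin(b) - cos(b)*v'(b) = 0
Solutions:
 v(b) = C1*cos(b)^(sqrt(2))


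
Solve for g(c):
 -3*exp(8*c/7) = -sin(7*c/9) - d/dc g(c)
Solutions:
 g(c) = C1 + 21*exp(8*c/7)/8 + 9*cos(7*c/9)/7


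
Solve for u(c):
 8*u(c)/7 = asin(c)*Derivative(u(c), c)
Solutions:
 u(c) = C1*exp(8*Integral(1/asin(c), c)/7)


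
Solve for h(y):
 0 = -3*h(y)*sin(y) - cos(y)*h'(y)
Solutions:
 h(y) = C1*cos(y)^3


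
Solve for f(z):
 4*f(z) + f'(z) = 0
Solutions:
 f(z) = C1*exp(-4*z)


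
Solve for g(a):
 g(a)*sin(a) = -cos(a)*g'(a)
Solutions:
 g(a) = C1*cos(a)


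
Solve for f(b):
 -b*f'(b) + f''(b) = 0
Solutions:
 f(b) = C1 + C2*erfi(sqrt(2)*b/2)


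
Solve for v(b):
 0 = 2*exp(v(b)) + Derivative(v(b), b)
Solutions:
 v(b) = log(1/(C1 + 2*b))


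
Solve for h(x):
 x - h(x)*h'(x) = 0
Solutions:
 h(x) = -sqrt(C1 + x^2)
 h(x) = sqrt(C1 + x^2)


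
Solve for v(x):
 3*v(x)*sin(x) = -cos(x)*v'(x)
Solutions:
 v(x) = C1*cos(x)^3


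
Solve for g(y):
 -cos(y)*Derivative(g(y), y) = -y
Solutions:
 g(y) = C1 + Integral(y/cos(y), y)


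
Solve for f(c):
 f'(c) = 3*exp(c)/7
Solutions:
 f(c) = C1 + 3*exp(c)/7


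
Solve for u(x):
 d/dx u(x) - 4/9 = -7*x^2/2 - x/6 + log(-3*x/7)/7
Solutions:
 u(x) = C1 - 7*x^3/6 - x^2/12 + x*log(-x)/7 + x*(-9*log(7) + 9*log(3) + 19)/63


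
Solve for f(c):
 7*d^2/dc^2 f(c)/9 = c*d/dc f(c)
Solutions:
 f(c) = C1 + C2*erfi(3*sqrt(14)*c/14)


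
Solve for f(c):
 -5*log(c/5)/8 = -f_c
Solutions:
 f(c) = C1 + 5*c*log(c)/8 - 5*c*log(5)/8 - 5*c/8


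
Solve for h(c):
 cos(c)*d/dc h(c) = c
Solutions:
 h(c) = C1 + Integral(c/cos(c), c)


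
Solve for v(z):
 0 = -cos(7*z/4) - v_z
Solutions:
 v(z) = C1 - 4*sin(7*z/4)/7


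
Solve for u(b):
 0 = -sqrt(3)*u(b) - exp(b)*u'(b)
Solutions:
 u(b) = C1*exp(sqrt(3)*exp(-b))


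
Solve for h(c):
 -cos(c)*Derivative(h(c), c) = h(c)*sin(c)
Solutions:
 h(c) = C1*cos(c)


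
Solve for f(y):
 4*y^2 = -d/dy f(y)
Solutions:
 f(y) = C1 - 4*y^3/3


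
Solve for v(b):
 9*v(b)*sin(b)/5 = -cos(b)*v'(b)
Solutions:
 v(b) = C1*cos(b)^(9/5)


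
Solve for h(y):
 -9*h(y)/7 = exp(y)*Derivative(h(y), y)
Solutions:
 h(y) = C1*exp(9*exp(-y)/7)


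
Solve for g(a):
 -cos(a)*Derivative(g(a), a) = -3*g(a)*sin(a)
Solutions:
 g(a) = C1/cos(a)^3


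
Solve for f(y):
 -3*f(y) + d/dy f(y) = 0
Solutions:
 f(y) = C1*exp(3*y)


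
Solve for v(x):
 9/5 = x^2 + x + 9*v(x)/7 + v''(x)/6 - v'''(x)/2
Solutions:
 v(x) = C1*exp(x*(-7^(2/3)*(405*sqrt(263) + 6568)^(1/3) - 7*7^(1/3)/(405*sqrt(263) + 6568)^(1/3) + 14)/126)*sin(sqrt(3)*7^(1/3)*x*(-7^(1/3)*(405*sqrt(263) + 6568)^(1/3) + 7/(405*sqrt(263) + 6568)^(1/3))/126) + C2*exp(x*(-7^(2/3)*(405*sqrt(263) + 6568)^(1/3) - 7*7^(1/3)/(405*sqrt(263) + 6568)^(1/3) + 14)/126)*cos(sqrt(3)*7^(1/3)*x*(-7^(1/3)*(405*sqrt(263) + 6568)^(1/3) + 7/(405*sqrt(263) + 6568)^(1/3))/126) + C3*exp(x*(7*7^(1/3)/(405*sqrt(263) + 6568)^(1/3) + 7 + 7^(2/3)*(405*sqrt(263) + 6568)^(1/3))/63) - 7*x^2/9 - 7*x/9 + 1946/1215


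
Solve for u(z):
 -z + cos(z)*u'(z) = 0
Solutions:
 u(z) = C1 + Integral(z/cos(z), z)


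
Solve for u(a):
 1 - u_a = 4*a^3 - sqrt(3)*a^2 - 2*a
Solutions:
 u(a) = C1 - a^4 + sqrt(3)*a^3/3 + a^2 + a


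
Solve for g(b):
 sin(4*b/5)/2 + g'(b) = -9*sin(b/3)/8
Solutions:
 g(b) = C1 + 27*cos(b/3)/8 + 5*cos(4*b/5)/8


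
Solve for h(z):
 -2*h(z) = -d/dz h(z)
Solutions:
 h(z) = C1*exp(2*z)


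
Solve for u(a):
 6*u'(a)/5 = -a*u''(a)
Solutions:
 u(a) = C1 + C2/a^(1/5)


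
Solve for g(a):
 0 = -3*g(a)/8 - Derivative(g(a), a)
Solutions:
 g(a) = C1*exp(-3*a/8)


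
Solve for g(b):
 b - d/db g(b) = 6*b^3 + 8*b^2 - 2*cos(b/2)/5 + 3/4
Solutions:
 g(b) = C1 - 3*b^4/2 - 8*b^3/3 + b^2/2 - 3*b/4 + 4*sin(b/2)/5


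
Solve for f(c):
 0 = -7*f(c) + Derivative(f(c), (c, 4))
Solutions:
 f(c) = C1*exp(-7^(1/4)*c) + C2*exp(7^(1/4)*c) + C3*sin(7^(1/4)*c) + C4*cos(7^(1/4)*c)


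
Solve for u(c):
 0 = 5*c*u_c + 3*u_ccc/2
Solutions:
 u(c) = C1 + Integral(C2*airyai(-10^(1/3)*3^(2/3)*c/3) + C3*airybi(-10^(1/3)*3^(2/3)*c/3), c)


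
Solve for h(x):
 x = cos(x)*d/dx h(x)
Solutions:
 h(x) = C1 + Integral(x/cos(x), x)


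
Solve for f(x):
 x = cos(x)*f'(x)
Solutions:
 f(x) = C1 + Integral(x/cos(x), x)


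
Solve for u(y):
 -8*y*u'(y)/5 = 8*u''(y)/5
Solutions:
 u(y) = C1 + C2*erf(sqrt(2)*y/2)


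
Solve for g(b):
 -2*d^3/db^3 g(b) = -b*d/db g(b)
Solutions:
 g(b) = C1 + Integral(C2*airyai(2^(2/3)*b/2) + C3*airybi(2^(2/3)*b/2), b)


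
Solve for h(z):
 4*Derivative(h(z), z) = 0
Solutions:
 h(z) = C1


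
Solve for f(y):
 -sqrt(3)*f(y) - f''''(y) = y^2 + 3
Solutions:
 f(y) = -sqrt(3)*y^2/3 + (C1*sin(sqrt(2)*3^(1/8)*y/2) + C2*cos(sqrt(2)*3^(1/8)*y/2))*exp(-sqrt(2)*3^(1/8)*y/2) + (C3*sin(sqrt(2)*3^(1/8)*y/2) + C4*cos(sqrt(2)*3^(1/8)*y/2))*exp(sqrt(2)*3^(1/8)*y/2) - sqrt(3)


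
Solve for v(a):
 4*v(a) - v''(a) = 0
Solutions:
 v(a) = C1*exp(-2*a) + C2*exp(2*a)


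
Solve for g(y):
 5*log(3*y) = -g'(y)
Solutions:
 g(y) = C1 - 5*y*log(y) - y*log(243) + 5*y


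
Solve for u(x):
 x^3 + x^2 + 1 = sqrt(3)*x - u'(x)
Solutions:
 u(x) = C1 - x^4/4 - x^3/3 + sqrt(3)*x^2/2 - x


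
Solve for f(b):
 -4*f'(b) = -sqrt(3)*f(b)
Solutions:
 f(b) = C1*exp(sqrt(3)*b/4)


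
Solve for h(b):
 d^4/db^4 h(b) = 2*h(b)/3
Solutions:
 h(b) = C1*exp(-2^(1/4)*3^(3/4)*b/3) + C2*exp(2^(1/4)*3^(3/4)*b/3) + C3*sin(2^(1/4)*3^(3/4)*b/3) + C4*cos(2^(1/4)*3^(3/4)*b/3)


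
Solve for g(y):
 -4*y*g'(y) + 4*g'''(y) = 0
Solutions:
 g(y) = C1 + Integral(C2*airyai(y) + C3*airybi(y), y)


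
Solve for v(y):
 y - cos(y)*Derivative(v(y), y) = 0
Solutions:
 v(y) = C1 + Integral(y/cos(y), y)


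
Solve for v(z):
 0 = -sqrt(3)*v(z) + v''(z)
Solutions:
 v(z) = C1*exp(-3^(1/4)*z) + C2*exp(3^(1/4)*z)


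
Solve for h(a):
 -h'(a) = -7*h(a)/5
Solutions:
 h(a) = C1*exp(7*a/5)


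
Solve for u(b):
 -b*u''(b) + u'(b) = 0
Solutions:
 u(b) = C1 + C2*b^2


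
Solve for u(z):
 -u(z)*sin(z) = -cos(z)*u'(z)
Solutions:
 u(z) = C1/cos(z)


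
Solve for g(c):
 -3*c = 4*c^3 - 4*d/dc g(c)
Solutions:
 g(c) = C1 + c^4/4 + 3*c^2/8


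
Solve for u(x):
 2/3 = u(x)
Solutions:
 u(x) = 2/3


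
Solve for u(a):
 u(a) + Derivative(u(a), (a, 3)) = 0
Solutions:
 u(a) = C3*exp(-a) + (C1*sin(sqrt(3)*a/2) + C2*cos(sqrt(3)*a/2))*exp(a/2)


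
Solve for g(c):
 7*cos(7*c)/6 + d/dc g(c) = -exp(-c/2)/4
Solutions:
 g(c) = C1 - sin(7*c)/6 + exp(-c/2)/2


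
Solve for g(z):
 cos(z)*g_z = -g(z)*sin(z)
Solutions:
 g(z) = C1*cos(z)


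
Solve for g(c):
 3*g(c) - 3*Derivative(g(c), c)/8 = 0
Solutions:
 g(c) = C1*exp(8*c)


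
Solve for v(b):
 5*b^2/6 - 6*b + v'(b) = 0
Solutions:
 v(b) = C1 - 5*b^3/18 + 3*b^2


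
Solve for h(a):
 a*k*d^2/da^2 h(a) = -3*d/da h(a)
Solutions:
 h(a) = C1 + a^(((re(k) - 3)*re(k) + im(k)^2)/(re(k)^2 + im(k)^2))*(C2*sin(3*log(a)*Abs(im(k))/(re(k)^2 + im(k)^2)) + C3*cos(3*log(a)*im(k)/(re(k)^2 + im(k)^2)))


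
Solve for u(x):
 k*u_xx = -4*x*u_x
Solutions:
 u(x) = C1 + C2*sqrt(k)*erf(sqrt(2)*x*sqrt(1/k))


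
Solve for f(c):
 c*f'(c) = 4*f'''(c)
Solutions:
 f(c) = C1 + Integral(C2*airyai(2^(1/3)*c/2) + C3*airybi(2^(1/3)*c/2), c)


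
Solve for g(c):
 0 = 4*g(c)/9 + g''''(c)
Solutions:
 g(c) = (C1*sin(sqrt(3)*c/3) + C2*cos(sqrt(3)*c/3))*exp(-sqrt(3)*c/3) + (C3*sin(sqrt(3)*c/3) + C4*cos(sqrt(3)*c/3))*exp(sqrt(3)*c/3)


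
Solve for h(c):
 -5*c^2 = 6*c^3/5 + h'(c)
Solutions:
 h(c) = C1 - 3*c^4/10 - 5*c^3/3


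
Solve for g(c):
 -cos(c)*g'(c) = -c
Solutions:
 g(c) = C1 + Integral(c/cos(c), c)


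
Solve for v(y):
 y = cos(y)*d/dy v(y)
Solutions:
 v(y) = C1 + Integral(y/cos(y), y)


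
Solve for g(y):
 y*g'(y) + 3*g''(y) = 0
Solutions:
 g(y) = C1 + C2*erf(sqrt(6)*y/6)


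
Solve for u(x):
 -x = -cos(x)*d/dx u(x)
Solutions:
 u(x) = C1 + Integral(x/cos(x), x)


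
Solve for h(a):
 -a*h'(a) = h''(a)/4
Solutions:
 h(a) = C1 + C2*erf(sqrt(2)*a)


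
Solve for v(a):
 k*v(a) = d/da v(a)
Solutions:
 v(a) = C1*exp(a*k)


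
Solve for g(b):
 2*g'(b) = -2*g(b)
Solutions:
 g(b) = C1*exp(-b)


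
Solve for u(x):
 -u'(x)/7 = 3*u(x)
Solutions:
 u(x) = C1*exp(-21*x)


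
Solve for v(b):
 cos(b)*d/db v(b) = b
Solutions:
 v(b) = C1 + Integral(b/cos(b), b)


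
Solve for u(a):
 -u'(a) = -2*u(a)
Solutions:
 u(a) = C1*exp(2*a)


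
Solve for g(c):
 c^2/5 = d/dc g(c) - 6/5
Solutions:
 g(c) = C1 + c^3/15 + 6*c/5


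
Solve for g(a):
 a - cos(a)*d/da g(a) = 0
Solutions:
 g(a) = C1 + Integral(a/cos(a), a)


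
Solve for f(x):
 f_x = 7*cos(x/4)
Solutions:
 f(x) = C1 + 28*sin(x/4)


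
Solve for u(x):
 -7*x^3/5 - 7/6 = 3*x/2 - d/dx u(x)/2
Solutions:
 u(x) = C1 + 7*x^4/10 + 3*x^2/2 + 7*x/3


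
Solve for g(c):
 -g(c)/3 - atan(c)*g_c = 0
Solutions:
 g(c) = C1*exp(-Integral(1/atan(c), c)/3)


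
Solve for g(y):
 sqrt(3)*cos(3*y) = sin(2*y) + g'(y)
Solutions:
 g(y) = C1 + sqrt(3)*sin(3*y)/3 + cos(2*y)/2


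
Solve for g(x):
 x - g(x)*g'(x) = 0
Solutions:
 g(x) = -sqrt(C1 + x^2)
 g(x) = sqrt(C1 + x^2)


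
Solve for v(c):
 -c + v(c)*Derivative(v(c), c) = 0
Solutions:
 v(c) = -sqrt(C1 + c^2)
 v(c) = sqrt(C1 + c^2)


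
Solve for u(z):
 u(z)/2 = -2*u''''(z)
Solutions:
 u(z) = (C1*sin(z/2) + C2*cos(z/2))*exp(-z/2) + (C3*sin(z/2) + C4*cos(z/2))*exp(z/2)


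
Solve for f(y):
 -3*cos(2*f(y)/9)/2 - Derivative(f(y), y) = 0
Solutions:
 3*y/2 - 9*log(sin(2*f(y)/9) - 1)/4 + 9*log(sin(2*f(y)/9) + 1)/4 = C1


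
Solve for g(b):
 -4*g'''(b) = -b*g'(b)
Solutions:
 g(b) = C1 + Integral(C2*airyai(2^(1/3)*b/2) + C3*airybi(2^(1/3)*b/2), b)


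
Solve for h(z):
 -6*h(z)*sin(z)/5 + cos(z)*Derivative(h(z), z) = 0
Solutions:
 h(z) = C1/cos(z)^(6/5)


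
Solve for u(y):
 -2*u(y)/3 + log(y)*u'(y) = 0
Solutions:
 u(y) = C1*exp(2*li(y)/3)


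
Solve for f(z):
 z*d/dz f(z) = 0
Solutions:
 f(z) = C1


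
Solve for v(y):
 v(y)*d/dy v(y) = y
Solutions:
 v(y) = -sqrt(C1 + y^2)
 v(y) = sqrt(C1 + y^2)


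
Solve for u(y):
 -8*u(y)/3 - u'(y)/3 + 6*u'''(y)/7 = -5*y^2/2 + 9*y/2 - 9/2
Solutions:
 u(y) = C1*exp(-42^(1/3)*y*(42^(1/3)/(sqrt(46614) + 216)^(1/3) + (sqrt(46614) + 216)^(1/3))/36)*sin(14^(1/3)*3^(1/6)*y*(-3^(2/3)*(sqrt(46614) + 216)^(1/3) + 3*14^(1/3)/(sqrt(46614) + 216)^(1/3))/36) + C2*exp(-42^(1/3)*y*(42^(1/3)/(sqrt(46614) + 216)^(1/3) + (sqrt(46614) + 216)^(1/3))/36)*cos(14^(1/3)*3^(1/6)*y*(-3^(2/3)*(sqrt(46614) + 216)^(1/3) + 3*14^(1/3)/(sqrt(46614) + 216)^(1/3))/36) + C3*exp(42^(1/3)*y*(42^(1/3)/(sqrt(46614) + 216)^(1/3) + (sqrt(46614) + 216)^(1/3))/18) + 15*y^2/16 - 123*y/64 + 987/512


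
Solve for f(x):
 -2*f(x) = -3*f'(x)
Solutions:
 f(x) = C1*exp(2*x/3)


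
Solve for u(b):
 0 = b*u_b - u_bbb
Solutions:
 u(b) = C1 + Integral(C2*airyai(b) + C3*airybi(b), b)


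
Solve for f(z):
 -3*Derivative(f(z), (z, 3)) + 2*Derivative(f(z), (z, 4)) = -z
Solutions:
 f(z) = C1 + C2*z + C3*z^2 + C4*exp(3*z/2) + z^4/72 + z^3/27


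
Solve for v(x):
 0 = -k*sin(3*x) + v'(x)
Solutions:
 v(x) = C1 - k*cos(3*x)/3


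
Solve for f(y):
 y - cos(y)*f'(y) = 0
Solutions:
 f(y) = C1 + Integral(y/cos(y), y)


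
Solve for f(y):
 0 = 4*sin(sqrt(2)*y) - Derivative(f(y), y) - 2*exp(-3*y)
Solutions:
 f(y) = C1 - 2*sqrt(2)*cos(sqrt(2)*y) + 2*exp(-3*y)/3


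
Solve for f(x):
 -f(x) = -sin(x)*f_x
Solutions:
 f(x) = C1*sqrt(cos(x) - 1)/sqrt(cos(x) + 1)


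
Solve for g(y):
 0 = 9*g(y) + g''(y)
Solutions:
 g(y) = C1*sin(3*y) + C2*cos(3*y)


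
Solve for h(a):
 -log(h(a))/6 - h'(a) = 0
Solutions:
 li(h(a)) = C1 - a/6


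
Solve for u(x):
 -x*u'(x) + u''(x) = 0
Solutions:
 u(x) = C1 + C2*erfi(sqrt(2)*x/2)


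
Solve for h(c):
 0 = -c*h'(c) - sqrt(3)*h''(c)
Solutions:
 h(c) = C1 + C2*erf(sqrt(2)*3^(3/4)*c/6)


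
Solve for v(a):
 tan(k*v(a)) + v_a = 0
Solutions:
 v(a) = Piecewise((-asin(exp(C1*k - a*k))/k + pi/k, Ne(k, 0)), (nan, True))
 v(a) = Piecewise((asin(exp(C1*k - a*k))/k, Ne(k, 0)), (nan, True))


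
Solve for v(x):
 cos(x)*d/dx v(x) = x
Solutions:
 v(x) = C1 + Integral(x/cos(x), x)


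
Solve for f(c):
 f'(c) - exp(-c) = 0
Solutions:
 f(c) = C1 - exp(-c)


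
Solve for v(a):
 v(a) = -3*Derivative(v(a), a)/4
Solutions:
 v(a) = C1*exp(-4*a/3)


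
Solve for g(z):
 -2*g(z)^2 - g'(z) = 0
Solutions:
 g(z) = 1/(C1 + 2*z)


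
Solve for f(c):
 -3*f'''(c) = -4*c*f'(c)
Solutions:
 f(c) = C1 + Integral(C2*airyai(6^(2/3)*c/3) + C3*airybi(6^(2/3)*c/3), c)


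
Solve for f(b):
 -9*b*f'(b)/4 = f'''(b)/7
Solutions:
 f(b) = C1 + Integral(C2*airyai(-126^(1/3)*b/2) + C3*airybi(-126^(1/3)*b/2), b)


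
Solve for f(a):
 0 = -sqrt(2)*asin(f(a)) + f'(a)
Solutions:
 Integral(1/asin(_y), (_y, f(a))) = C1 + sqrt(2)*a


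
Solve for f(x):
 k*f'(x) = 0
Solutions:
 f(x) = C1


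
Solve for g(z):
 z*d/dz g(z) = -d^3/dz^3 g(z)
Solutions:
 g(z) = C1 + Integral(C2*airyai(-z) + C3*airybi(-z), z)


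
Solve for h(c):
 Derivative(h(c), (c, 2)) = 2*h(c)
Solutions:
 h(c) = C1*exp(-sqrt(2)*c) + C2*exp(sqrt(2)*c)


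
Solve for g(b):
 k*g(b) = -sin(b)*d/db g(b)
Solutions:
 g(b) = C1*exp(k*(-log(cos(b) - 1) + log(cos(b) + 1))/2)


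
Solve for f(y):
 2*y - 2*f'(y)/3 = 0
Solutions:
 f(y) = C1 + 3*y^2/2


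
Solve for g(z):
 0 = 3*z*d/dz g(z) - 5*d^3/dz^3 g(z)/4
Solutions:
 g(z) = C1 + Integral(C2*airyai(12^(1/3)*5^(2/3)*z/5) + C3*airybi(12^(1/3)*5^(2/3)*z/5), z)


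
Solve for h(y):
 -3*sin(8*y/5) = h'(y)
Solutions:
 h(y) = C1 + 15*cos(8*y/5)/8


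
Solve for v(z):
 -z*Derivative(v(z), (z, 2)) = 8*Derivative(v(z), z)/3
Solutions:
 v(z) = C1 + C2/z^(5/3)


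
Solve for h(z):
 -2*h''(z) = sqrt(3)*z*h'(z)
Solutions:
 h(z) = C1 + C2*erf(3^(1/4)*z/2)


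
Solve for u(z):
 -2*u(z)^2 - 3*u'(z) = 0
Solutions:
 u(z) = 3/(C1 + 2*z)


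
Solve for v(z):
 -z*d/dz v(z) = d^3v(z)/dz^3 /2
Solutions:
 v(z) = C1 + Integral(C2*airyai(-2^(1/3)*z) + C3*airybi(-2^(1/3)*z), z)


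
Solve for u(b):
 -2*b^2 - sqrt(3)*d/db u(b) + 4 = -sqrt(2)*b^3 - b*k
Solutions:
 u(b) = C1 + sqrt(6)*b^4/12 - 2*sqrt(3)*b^3/9 + sqrt(3)*b^2*k/6 + 4*sqrt(3)*b/3


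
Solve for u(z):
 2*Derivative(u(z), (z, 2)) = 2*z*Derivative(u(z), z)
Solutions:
 u(z) = C1 + C2*erfi(sqrt(2)*z/2)


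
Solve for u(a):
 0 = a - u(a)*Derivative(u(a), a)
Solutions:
 u(a) = -sqrt(C1 + a^2)
 u(a) = sqrt(C1 + a^2)


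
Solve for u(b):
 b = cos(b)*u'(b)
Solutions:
 u(b) = C1 + Integral(b/cos(b), b)


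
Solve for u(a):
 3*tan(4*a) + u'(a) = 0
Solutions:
 u(a) = C1 + 3*log(cos(4*a))/4


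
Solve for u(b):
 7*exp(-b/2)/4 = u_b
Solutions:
 u(b) = C1 - 7*exp(-b/2)/2


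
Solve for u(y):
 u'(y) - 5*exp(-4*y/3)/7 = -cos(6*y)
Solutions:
 u(y) = C1 - sin(6*y)/6 - 15*exp(-4*y/3)/28


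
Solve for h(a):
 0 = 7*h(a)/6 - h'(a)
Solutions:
 h(a) = C1*exp(7*a/6)


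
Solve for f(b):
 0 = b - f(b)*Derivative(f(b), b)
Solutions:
 f(b) = -sqrt(C1 + b^2)
 f(b) = sqrt(C1 + b^2)


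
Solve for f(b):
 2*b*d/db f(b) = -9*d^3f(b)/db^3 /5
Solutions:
 f(b) = C1 + Integral(C2*airyai(-30^(1/3)*b/3) + C3*airybi(-30^(1/3)*b/3), b)


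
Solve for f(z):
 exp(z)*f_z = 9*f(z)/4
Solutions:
 f(z) = C1*exp(-9*exp(-z)/4)


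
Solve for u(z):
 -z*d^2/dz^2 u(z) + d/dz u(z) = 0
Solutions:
 u(z) = C1 + C2*z^2


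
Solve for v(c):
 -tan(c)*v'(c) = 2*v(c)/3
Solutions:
 v(c) = C1/sin(c)^(2/3)


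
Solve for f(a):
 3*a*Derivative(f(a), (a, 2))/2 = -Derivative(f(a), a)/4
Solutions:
 f(a) = C1 + C2*a^(5/6)


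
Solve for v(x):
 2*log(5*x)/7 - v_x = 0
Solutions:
 v(x) = C1 + 2*x*log(x)/7 - 2*x/7 + 2*x*log(5)/7


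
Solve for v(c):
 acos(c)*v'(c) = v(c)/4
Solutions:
 v(c) = C1*exp(Integral(1/acos(c), c)/4)


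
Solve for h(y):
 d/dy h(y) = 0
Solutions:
 h(y) = C1


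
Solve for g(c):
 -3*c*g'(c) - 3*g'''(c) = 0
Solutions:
 g(c) = C1 + Integral(C2*airyai(-c) + C3*airybi(-c), c)


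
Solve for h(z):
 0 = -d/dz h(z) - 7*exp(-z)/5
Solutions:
 h(z) = C1 + 7*exp(-z)/5


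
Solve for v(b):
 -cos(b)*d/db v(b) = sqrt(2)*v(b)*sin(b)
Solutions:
 v(b) = C1*cos(b)^(sqrt(2))


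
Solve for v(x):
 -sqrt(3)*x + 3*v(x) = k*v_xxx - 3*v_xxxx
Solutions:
 v(x) = C1*exp(x*(k - sqrt(k^2 + 6*12^(1/3)*(k^2 + sqrt(k^4 - 768))^(1/3) + 48*18^(1/3)/(k^2 + sqrt(k^4 - 768))^(1/3)) - sqrt(2)*sqrt(-k^3/sqrt(k^2 + 6*12^(1/3)*(k^2 + sqrt(k^4 - 768))^(1/3) + 48*18^(1/3)/(k^2 + sqrt(k^4 - 768))^(1/3)) + k^2 - 3*12^(1/3)*(k^2 + sqrt(k^4 - 768))^(1/3) - 24*18^(1/3)/(k^2 + sqrt(k^4 - 768))^(1/3)))/12) + C2*exp(x*(k - sqrt(k^2 + 6*12^(1/3)*(k^2 + sqrt(k^4 - 768))^(1/3) + 48*18^(1/3)/(k^2 + sqrt(k^4 - 768))^(1/3)) + sqrt(2)*sqrt(-k^3/sqrt(k^2 + 6*12^(1/3)*(k^2 + sqrt(k^4 - 768))^(1/3) + 48*18^(1/3)/(k^2 + sqrt(k^4 - 768))^(1/3)) + k^2 - 3*12^(1/3)*(k^2 + sqrt(k^4 - 768))^(1/3) - 24*18^(1/3)/(k^2 + sqrt(k^4 - 768))^(1/3)))/12) + C3*exp(x*(k + sqrt(k^2 + 6*12^(1/3)*(k^2 + sqrt(k^4 - 768))^(1/3) + 48*18^(1/3)/(k^2 + sqrt(k^4 - 768))^(1/3)) - sqrt(2)*sqrt(k^3/sqrt(k^2 + 6*12^(1/3)*(k^2 + sqrt(k^4 - 768))^(1/3) + 48*18^(1/3)/(k^2 + sqrt(k^4 - 768))^(1/3)) + k^2 - 3*12^(1/3)*(k^2 + sqrt(k^4 - 768))^(1/3) - 24*18^(1/3)/(k^2 + sqrt(k^4 - 768))^(1/3)))/12) + C4*exp(x*(k + sqrt(k^2 + 6*12^(1/3)*(k^2 + sqrt(k^4 - 768))^(1/3) + 48*18^(1/3)/(k^2 + sqrt(k^4 - 768))^(1/3)) + sqrt(2)*sqrt(k^3/sqrt(k^2 + 6*12^(1/3)*(k^2 + sqrt(k^4 - 768))^(1/3) + 48*18^(1/3)/(k^2 + sqrt(k^4 - 768))^(1/3)) + k^2 - 3*12^(1/3)*(k^2 + sqrt(k^4 - 768))^(1/3) - 24*18^(1/3)/(k^2 + sqrt(k^4 - 768))^(1/3)))/12) + sqrt(3)*x/3


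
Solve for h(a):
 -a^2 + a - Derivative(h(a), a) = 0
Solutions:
 h(a) = C1 - a^3/3 + a^2/2


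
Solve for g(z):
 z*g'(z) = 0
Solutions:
 g(z) = C1


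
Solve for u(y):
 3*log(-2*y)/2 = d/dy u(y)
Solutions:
 u(y) = C1 + 3*y*log(-y)/2 + 3*y*(-1 + log(2))/2


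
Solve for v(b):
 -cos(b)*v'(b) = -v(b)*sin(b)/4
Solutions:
 v(b) = C1/cos(b)^(1/4)


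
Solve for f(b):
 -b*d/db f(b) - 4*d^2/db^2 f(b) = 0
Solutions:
 f(b) = C1 + C2*erf(sqrt(2)*b/4)


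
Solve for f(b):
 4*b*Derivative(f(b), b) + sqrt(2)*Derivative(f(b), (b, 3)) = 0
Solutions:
 f(b) = C1 + Integral(C2*airyai(-sqrt(2)*b) + C3*airybi(-sqrt(2)*b), b)


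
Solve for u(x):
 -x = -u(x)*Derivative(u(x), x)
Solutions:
 u(x) = -sqrt(C1 + x^2)
 u(x) = sqrt(C1 + x^2)


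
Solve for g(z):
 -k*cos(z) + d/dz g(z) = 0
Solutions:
 g(z) = C1 + k*sin(z)


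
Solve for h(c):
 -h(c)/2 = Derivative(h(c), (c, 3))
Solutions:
 h(c) = C3*exp(-2^(2/3)*c/2) + (C1*sin(2^(2/3)*sqrt(3)*c/4) + C2*cos(2^(2/3)*sqrt(3)*c/4))*exp(2^(2/3)*c/4)


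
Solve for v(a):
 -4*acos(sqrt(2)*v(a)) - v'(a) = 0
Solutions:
 Integral(1/acos(sqrt(2)*_y), (_y, v(a))) = C1 - 4*a


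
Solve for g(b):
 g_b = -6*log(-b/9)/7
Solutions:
 g(b) = C1 - 6*b*log(-b)/7 + 6*b*(1 + 2*log(3))/7


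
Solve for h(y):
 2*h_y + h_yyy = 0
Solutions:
 h(y) = C1 + C2*sin(sqrt(2)*y) + C3*cos(sqrt(2)*y)


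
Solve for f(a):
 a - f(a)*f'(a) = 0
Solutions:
 f(a) = -sqrt(C1 + a^2)
 f(a) = sqrt(C1 + a^2)


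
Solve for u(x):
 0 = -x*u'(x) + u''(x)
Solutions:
 u(x) = C1 + C2*erfi(sqrt(2)*x/2)


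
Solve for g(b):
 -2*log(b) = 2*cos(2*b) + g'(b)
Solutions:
 g(b) = C1 - 2*b*log(b) + 2*b - sin(2*b)


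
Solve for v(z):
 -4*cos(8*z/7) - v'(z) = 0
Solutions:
 v(z) = C1 - 7*sin(8*z/7)/2


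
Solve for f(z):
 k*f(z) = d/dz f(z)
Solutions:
 f(z) = C1*exp(k*z)


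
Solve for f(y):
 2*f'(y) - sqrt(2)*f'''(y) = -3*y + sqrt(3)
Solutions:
 f(y) = C1 + C2*exp(-2^(1/4)*y) + C3*exp(2^(1/4)*y) - 3*y^2/4 + sqrt(3)*y/2


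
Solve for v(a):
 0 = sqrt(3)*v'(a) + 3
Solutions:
 v(a) = C1 - sqrt(3)*a


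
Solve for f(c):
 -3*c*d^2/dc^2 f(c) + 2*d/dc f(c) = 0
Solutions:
 f(c) = C1 + C2*c^(5/3)


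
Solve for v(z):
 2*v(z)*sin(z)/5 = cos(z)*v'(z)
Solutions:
 v(z) = C1/cos(z)^(2/5)


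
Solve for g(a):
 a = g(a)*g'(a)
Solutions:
 g(a) = -sqrt(C1 + a^2)
 g(a) = sqrt(C1 + a^2)


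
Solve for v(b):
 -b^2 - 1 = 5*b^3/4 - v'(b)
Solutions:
 v(b) = C1 + 5*b^4/16 + b^3/3 + b


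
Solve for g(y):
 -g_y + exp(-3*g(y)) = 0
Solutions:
 g(y) = log(C1 + 3*y)/3
 g(y) = log((-3^(1/3) - 3^(5/6)*I)*(C1 + y)^(1/3)/2)
 g(y) = log((-3^(1/3) + 3^(5/6)*I)*(C1 + y)^(1/3)/2)


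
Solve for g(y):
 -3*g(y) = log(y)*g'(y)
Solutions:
 g(y) = C1*exp(-3*li(y))


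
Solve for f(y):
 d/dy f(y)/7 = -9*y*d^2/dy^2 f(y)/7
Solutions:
 f(y) = C1 + C2*y^(8/9)


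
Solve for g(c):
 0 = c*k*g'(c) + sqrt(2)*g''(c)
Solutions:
 g(c) = Piecewise((-2^(3/4)*sqrt(pi)*C1*erf(2^(1/4)*c*sqrt(k)/2)/(2*sqrt(k)) - C2, (k > 0) | (k < 0)), (-C1*c - C2, True))


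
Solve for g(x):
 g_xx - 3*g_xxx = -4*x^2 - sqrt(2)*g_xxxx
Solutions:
 g(x) = C1 + C2*x + C3*exp(sqrt(2)*x*(3 - sqrt(9 - 4*sqrt(2)))/4) + C4*exp(sqrt(2)*x*(sqrt(9 - 4*sqrt(2)) + 3)/4) - x^4/3 - 4*x^3 + 4*x^2*(-9 + sqrt(2))


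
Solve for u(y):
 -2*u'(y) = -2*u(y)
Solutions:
 u(y) = C1*exp(y)


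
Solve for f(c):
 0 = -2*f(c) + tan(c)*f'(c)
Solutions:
 f(c) = C1*sin(c)^2


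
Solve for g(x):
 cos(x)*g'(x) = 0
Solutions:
 g(x) = C1


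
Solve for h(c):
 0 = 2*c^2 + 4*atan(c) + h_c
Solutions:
 h(c) = C1 - 2*c^3/3 - 4*c*atan(c) + 2*log(c^2 + 1)


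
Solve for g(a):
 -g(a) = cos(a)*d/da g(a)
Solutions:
 g(a) = C1*sqrt(sin(a) - 1)/sqrt(sin(a) + 1)


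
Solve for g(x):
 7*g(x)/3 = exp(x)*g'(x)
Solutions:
 g(x) = C1*exp(-7*exp(-x)/3)


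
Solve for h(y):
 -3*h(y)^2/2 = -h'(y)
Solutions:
 h(y) = -2/(C1 + 3*y)


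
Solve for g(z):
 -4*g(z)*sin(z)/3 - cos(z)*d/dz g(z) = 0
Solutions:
 g(z) = C1*cos(z)^(4/3)


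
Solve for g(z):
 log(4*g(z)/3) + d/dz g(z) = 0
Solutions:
 Integral(1/(log(_y) - log(3) + 2*log(2)), (_y, g(z))) = C1 - z


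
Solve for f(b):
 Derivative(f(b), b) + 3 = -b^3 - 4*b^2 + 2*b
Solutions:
 f(b) = C1 - b^4/4 - 4*b^3/3 + b^2 - 3*b


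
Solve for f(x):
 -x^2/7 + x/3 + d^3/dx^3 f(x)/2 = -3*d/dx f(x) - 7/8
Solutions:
 f(x) = C1 + C2*sin(sqrt(6)*x) + C3*cos(sqrt(6)*x) + x^3/63 - x^2/18 - 155*x/504


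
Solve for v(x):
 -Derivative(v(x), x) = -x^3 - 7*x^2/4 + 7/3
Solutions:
 v(x) = C1 + x^4/4 + 7*x^3/12 - 7*x/3


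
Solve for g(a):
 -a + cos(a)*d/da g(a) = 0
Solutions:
 g(a) = C1 + Integral(a/cos(a), a)


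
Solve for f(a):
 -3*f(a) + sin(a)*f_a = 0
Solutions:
 f(a) = C1*(cos(a) - 1)^(3/2)/(cos(a) + 1)^(3/2)


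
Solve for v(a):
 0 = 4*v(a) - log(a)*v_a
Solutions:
 v(a) = C1*exp(4*li(a))


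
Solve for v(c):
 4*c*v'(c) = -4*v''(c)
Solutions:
 v(c) = C1 + C2*erf(sqrt(2)*c/2)


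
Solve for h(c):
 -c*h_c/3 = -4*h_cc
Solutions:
 h(c) = C1 + C2*erfi(sqrt(6)*c/12)


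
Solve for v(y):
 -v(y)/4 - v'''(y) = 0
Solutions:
 v(y) = C3*exp(-2^(1/3)*y/2) + (C1*sin(2^(1/3)*sqrt(3)*y/4) + C2*cos(2^(1/3)*sqrt(3)*y/4))*exp(2^(1/3)*y/4)


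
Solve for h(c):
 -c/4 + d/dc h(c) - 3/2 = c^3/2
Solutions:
 h(c) = C1 + c^4/8 + c^2/8 + 3*c/2


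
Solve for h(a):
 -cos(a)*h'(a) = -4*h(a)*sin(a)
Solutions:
 h(a) = C1/cos(a)^4


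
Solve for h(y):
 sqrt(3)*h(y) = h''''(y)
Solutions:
 h(y) = C1*exp(-3^(1/8)*y) + C2*exp(3^(1/8)*y) + C3*sin(3^(1/8)*y) + C4*cos(3^(1/8)*y)


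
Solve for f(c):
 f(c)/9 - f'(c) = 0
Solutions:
 f(c) = C1*exp(c/9)


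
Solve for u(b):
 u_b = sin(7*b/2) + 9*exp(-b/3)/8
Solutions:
 u(b) = C1 - 2*cos(7*b/2)/7 - 27*exp(-b/3)/8


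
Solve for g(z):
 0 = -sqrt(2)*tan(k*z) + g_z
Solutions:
 g(z) = C1 + sqrt(2)*Piecewise((-log(cos(k*z))/k, Ne(k, 0)), (0, True))


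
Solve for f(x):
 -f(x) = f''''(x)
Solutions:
 f(x) = (C1*sin(sqrt(2)*x/2) + C2*cos(sqrt(2)*x/2))*exp(-sqrt(2)*x/2) + (C3*sin(sqrt(2)*x/2) + C4*cos(sqrt(2)*x/2))*exp(sqrt(2)*x/2)


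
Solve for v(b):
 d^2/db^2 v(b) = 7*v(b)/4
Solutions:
 v(b) = C1*exp(-sqrt(7)*b/2) + C2*exp(sqrt(7)*b/2)


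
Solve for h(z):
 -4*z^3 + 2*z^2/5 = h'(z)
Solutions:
 h(z) = C1 - z^4 + 2*z^3/15


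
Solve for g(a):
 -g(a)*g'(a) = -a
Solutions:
 g(a) = -sqrt(C1 + a^2)
 g(a) = sqrt(C1 + a^2)


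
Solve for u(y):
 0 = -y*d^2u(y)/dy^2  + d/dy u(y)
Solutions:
 u(y) = C1 + C2*y^2


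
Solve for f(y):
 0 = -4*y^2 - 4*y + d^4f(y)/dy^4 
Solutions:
 f(y) = C1 + C2*y + C3*y^2 + C4*y^3 + y^6/90 + y^5/30


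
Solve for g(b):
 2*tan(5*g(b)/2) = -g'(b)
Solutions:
 g(b) = -2*asin(C1*exp(-5*b))/5 + 2*pi/5
 g(b) = 2*asin(C1*exp(-5*b))/5


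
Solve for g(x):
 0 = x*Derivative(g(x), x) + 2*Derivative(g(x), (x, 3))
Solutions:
 g(x) = C1 + Integral(C2*airyai(-2^(2/3)*x/2) + C3*airybi(-2^(2/3)*x/2), x)


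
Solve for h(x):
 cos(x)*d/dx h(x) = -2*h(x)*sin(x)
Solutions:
 h(x) = C1*cos(x)^2


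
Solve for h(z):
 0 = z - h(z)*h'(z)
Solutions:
 h(z) = -sqrt(C1 + z^2)
 h(z) = sqrt(C1 + z^2)


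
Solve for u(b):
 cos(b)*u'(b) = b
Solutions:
 u(b) = C1 + Integral(b/cos(b), b)


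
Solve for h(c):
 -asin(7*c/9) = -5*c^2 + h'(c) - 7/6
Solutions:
 h(c) = C1 + 5*c^3/3 - c*asin(7*c/9) + 7*c/6 - sqrt(81 - 49*c^2)/7


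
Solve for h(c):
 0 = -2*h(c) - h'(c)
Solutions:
 h(c) = C1*exp(-2*c)


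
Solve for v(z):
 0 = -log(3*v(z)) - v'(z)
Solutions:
 Integral(1/(log(_y) + log(3)), (_y, v(z))) = C1 - z


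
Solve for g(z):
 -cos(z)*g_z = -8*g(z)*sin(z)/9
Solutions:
 g(z) = C1/cos(z)^(8/9)


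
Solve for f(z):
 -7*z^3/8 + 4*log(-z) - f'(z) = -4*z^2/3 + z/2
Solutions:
 f(z) = C1 - 7*z^4/32 + 4*z^3/9 - z^2/4 + 4*z*log(-z) - 4*z


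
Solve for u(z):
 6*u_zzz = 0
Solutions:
 u(z) = C1 + C2*z + C3*z^2


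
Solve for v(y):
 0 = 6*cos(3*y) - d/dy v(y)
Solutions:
 v(y) = C1 + 2*sin(3*y)


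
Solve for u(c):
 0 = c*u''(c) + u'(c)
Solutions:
 u(c) = C1 + C2*log(c)


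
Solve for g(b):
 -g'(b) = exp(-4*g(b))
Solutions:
 g(b) = log(-I*(C1 - 4*b)^(1/4))
 g(b) = log(I*(C1 - 4*b)^(1/4))
 g(b) = log(-(C1 - 4*b)^(1/4))
 g(b) = log(C1 - 4*b)/4


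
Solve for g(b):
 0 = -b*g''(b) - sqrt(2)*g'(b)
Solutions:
 g(b) = C1 + C2*b^(1 - sqrt(2))


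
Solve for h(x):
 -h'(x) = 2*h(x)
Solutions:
 h(x) = C1*exp(-2*x)


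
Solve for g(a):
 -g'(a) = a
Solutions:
 g(a) = C1 - a^2/2


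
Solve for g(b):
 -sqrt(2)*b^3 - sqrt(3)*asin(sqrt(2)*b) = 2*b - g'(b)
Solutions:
 g(b) = C1 + sqrt(2)*b^4/4 + b^2 + sqrt(3)*(b*asin(sqrt(2)*b) + sqrt(2)*sqrt(1 - 2*b^2)/2)


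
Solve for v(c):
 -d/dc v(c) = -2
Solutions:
 v(c) = C1 + 2*c


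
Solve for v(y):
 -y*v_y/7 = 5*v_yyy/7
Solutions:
 v(y) = C1 + Integral(C2*airyai(-5^(2/3)*y/5) + C3*airybi(-5^(2/3)*y/5), y)
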